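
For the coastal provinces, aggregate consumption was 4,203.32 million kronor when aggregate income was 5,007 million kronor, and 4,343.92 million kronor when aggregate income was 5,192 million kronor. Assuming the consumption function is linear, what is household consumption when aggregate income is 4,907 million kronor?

MPC = (4343.92 − 4203.32)/(5192 − 5007) = 140.6/185 = 0.76
a = 4203.32 − 0.76(5007) = 4203.32 − 3805.32 = 398
C = 398 + 0.76(4907) = 398 + 3729.32 = 4127.32

C = 4127.32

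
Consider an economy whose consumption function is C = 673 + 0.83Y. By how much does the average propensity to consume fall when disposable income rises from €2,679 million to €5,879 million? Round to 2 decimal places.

At Y = 2679: C = 673 + 0.83(2679) = 2896.57, APC = 2896.57/2679 = 1.081
At Y = 5879: C = 5552.57, APC = 5552.57/5879 = 0.944
Fall in APC = 1.081 − 0.944 = 0.137 ≈ 0.14

ΔAPC = 0.14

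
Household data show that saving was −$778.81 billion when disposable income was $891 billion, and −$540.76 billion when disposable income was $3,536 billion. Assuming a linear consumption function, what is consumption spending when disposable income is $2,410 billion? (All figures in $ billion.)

C = 3052.1

MPS = ΔS/ΔY = (-540.76 − (-778.81))/(3536 − 891) = 238.05/2645 = 0.09
MPC = 1 − MPS = 0.91
Autonomous saving = -778.81 − 0.09(891) = -859, so a = 859
C = 859 + 0.91(2410) = 859 + 2193.1 = 3052.1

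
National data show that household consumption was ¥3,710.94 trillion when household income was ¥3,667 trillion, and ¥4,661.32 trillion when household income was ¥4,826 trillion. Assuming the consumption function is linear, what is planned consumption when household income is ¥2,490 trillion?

MPC = (4661.32 − 3710.94)/(4826 − 3667) = 950.38/1159 = 0.82
a = 3710.94 − 0.82(3667) = 3710.94 − 3006.94 = 704
C = 704 + 0.82(2490) = 704 + 2041.8 = 2745.8

C = 2745.8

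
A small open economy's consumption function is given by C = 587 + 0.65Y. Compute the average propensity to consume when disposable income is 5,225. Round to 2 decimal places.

APC = 0.76

C = 587 + 0.65(5225) = 3983.25
APC = C/Y = 3983.25/5225 = 0.76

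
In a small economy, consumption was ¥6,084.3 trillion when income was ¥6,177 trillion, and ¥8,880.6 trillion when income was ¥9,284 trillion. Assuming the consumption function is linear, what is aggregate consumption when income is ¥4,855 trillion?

MPC = (8880.6 − 6084.3)/(9284 − 6177) = 2796.3/3107 = 0.9
a = 6084.3 − 0.9(6177) = 6084.3 − 5559.3 = 525
C = 525 + 0.9(4855) = 525 + 4369.5 = 4894.5

C = 4894.5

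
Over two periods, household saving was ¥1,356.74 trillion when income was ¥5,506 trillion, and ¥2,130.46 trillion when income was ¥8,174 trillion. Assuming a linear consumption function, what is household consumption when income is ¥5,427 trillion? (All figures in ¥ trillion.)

C = 4093.17

MPS = ΔS/ΔY = (2130.46 − 1356.74)/(8174 − 5506) = 773.72/2668 = 0.29
MPC = 1 − MPS = 0.71
Autonomous saving = 1356.74 − 0.29(5506) = -240, so a = 240
C = 240 + 0.71(5427) = 240 + 3853.17 = 4093.17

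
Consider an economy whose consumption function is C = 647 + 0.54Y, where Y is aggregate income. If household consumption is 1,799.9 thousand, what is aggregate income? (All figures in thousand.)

Y = 2135

647 + 0.54Y = 1799.9
0.54Y = 1152.9, so Y = 1152.9/0.54 = 2135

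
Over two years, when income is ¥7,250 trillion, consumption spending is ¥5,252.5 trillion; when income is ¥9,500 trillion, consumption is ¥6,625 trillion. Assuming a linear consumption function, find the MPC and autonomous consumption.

MPC = 0.61; a = 830

MPC = ΔC/ΔY = (6625 − 5252.5)/(9500 − 7250) = 1372.5/2250 = 0.61
a = C − MPC·Y = 5252.5 − 0.61(7250) = 5252.5 − 4422.5 = 830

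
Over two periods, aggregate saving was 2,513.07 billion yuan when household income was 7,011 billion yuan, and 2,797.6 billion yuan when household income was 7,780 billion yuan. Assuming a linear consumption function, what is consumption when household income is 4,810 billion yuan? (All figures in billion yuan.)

C = 3111.3

MPS = ΔS/ΔY = (2797.6 − 2513.07)/(7780 − 7011) = 284.53/769 = 0.37
MPC = 1 − MPS = 0.63
Autonomous saving = 2513.07 − 0.37(7011) = -81, so a = 81
C = 81 + 0.63(4810) = 81 + 3030.3 = 3111.3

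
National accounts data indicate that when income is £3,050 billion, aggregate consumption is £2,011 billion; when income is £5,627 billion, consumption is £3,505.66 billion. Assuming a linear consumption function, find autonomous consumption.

a = 242

MPC = ΔC/ΔY = (3505.66 − 2011)/(5627 − 3050) = 1494.66/2577 = 0.58
a = C − MPC·Y = 2011 − 0.58(3050) = 2011 − 1769 = 242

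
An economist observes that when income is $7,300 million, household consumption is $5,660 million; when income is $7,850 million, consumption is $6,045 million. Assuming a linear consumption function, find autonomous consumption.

MPC = ΔC/ΔY = (6045 − 5660)/(7850 − 7300) = 385/550 = 0.7
a = C − MPC·Y = 5660 − 0.7(7300) = 5660 − 5110 = 550

a = 550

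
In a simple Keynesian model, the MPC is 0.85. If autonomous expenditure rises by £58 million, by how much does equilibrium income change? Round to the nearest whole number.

The multiplier is 1/(1 − MPC) = 1/0.15.
ΔY = 58/0.15 = 386.67 ≈ 387

ΔY ≈ 387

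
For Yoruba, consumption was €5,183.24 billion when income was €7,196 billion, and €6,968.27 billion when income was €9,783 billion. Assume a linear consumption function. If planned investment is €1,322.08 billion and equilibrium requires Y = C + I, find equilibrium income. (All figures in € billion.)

MPC = (6968.27 − 5183.24)/(9783 − 7196) = 1785.03/2587 = 0.69
a = 5183.24 − 0.69(7196) = 218
Equilibrium: Y = 218 + 0.69Y + 1322.08
0.31Y = 1540.08, so Y = 1540.08/0.31 = 4968

Y = 4968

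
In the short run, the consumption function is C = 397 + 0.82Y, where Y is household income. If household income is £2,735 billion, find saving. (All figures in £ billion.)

C = 397 + 0.82(2735) = 397 + 2242.7 = 2639.7
S = Y − C = 2735 − 2639.7 = 95.3

S = 95.3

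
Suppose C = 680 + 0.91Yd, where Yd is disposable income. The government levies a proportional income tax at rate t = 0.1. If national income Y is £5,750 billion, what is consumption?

C = 5389.25

Yd = (1 − 0.1)(5750) = 0.9(5750) = 5175
C = 680 + 0.91(5175) = 680 + 4709.25 = 5389.25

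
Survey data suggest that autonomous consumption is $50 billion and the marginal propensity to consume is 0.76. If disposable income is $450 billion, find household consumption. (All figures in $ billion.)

C = 50 + 0.76(450) = 50 + 342 = 392

C = 392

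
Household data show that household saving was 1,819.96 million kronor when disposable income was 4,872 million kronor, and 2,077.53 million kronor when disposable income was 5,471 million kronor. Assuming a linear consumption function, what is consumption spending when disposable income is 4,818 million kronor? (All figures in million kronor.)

C = 3021.26

MPS = ΔS/ΔY = (2077.53 − 1819.96)/(5471 − 4872) = 257.57/599 = 0.43
MPC = 1 − MPS = 0.57
Autonomous saving = 1819.96 − 0.43(4872) = -275, so a = 275
C = 275 + 0.57(4818) = 275 + 2746.26 = 3021.26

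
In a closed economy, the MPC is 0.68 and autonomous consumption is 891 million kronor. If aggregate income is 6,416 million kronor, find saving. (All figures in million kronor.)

C = 891 + 0.68(6416) = 891 + 4362.88 = 5253.88
S = Y − C = 6416 − 5253.88 = 1162.12

S = 1162.12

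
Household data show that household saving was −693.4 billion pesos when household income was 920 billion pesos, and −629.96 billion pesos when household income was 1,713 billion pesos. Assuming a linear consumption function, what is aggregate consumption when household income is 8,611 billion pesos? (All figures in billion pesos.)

MPS = ΔS/ΔY = (-629.96 − (-693.4))/(1713 − 920) = 63.44/793 = 0.08
MPC = 1 − MPS = 0.92
Autonomous saving = -693.4 − 0.08(920) = -767, so a = 767
C = 767 + 0.92(8611) = 767 + 7922.12 = 8689.12

C = 8689.12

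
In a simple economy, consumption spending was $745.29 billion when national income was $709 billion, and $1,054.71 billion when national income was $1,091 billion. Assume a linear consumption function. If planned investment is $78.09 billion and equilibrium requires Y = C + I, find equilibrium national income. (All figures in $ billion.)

Y = 1311

MPC = (1054.71 − 745.29)/(1091 − 709) = 309.42/382 = 0.81
a = 745.29 − 0.81(709) = 171
Equilibrium: Y = 171 + 0.81Y + 78.09
0.19Y = 249.09, so Y = 249.09/0.19 = 1311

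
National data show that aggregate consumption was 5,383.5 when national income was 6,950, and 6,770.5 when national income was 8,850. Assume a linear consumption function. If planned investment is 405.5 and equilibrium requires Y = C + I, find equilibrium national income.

Y = 2650

MPC = (6770.5 − 5383.5)/(8850 − 6950) = 1387/1900 = 0.73
a = 5383.5 − 0.73(6950) = 310
Equilibrium: Y = 310 + 0.73Y + 405.5
0.27Y = 715.5, so Y = 715.5/0.27 = 2650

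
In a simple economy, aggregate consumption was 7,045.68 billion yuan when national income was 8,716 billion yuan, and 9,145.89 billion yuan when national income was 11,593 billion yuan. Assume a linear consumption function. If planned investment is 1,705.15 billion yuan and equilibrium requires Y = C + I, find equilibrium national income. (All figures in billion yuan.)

MPC = (9145.89 − 7045.68)/(11593 − 8716) = 2100.21/2877 = 0.73
a = 7045.68 − 0.73(8716) = 683
Equilibrium: Y = 683 + 0.73Y + 1705.15
0.27Y = 2388.15, so Y = 2388.15/0.27 = 8845

Y = 8845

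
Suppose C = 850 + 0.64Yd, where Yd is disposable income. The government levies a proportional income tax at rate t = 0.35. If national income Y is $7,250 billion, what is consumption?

Yd = (1 − 0.35)(7250) = 0.65(7250) = 4712.5
C = 850 + 0.64(4712.5) = 850 + 3016 = 3866

C = 3866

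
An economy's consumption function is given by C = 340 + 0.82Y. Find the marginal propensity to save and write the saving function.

MPS = 1 − MPC = 1 − 0.82 = 0.18
S = Y − C = -340 + 0.18Y

MPS = 0.18; S = -340 + 0.18Y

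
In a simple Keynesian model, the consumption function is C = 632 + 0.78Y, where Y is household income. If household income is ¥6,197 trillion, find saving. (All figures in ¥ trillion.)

S = 731.34

C = 632 + 0.78(6197) = 632 + 4833.66 = 5465.66
S = Y − C = 6197 − 5465.66 = 731.34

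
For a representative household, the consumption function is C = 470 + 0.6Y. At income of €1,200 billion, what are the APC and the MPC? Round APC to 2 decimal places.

APC = 0.99; MPC = 0.6

MPC = 0.6 (the slope of the consumption function)
C = 470 + 0.6(1200) = 1190, so APC = 1190/1200 = 0.99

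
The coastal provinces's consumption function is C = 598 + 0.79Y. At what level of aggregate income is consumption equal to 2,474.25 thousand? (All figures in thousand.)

598 + 0.79Y = 2474.25
0.79Y = 1876.25, so Y = 1876.25/0.79 = 2375

Y = 2375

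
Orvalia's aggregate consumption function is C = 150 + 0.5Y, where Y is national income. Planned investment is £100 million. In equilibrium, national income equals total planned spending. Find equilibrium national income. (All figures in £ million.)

Y = C + I = 150 + 0.5Y + 100
Y − 0.5Y = 250
0.5Y = 250, so Y = 250/0.5 = 500

Y = 500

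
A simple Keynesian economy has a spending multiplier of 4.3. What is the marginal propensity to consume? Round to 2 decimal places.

k = 1/(1 − MPC), so 1 − MPC = 1/k = 1/4.3 = 0.2326
MPC = 1 − 0.2326 = 0.77

MPC = 0.77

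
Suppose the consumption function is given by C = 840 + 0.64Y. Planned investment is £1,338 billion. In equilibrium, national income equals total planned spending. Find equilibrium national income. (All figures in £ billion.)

Y = 6050

Y = C + I = 840 + 0.64Y + 1338
Y − 0.64Y = 2178
0.36Y = 2178, so Y = 2178/0.36 = 6050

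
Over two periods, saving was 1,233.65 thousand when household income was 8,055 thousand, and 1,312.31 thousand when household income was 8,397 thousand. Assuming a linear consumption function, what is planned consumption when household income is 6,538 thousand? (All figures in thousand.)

MPS = ΔS/ΔY = (1312.31 − 1233.65)/(8397 − 8055) = 78.66/342 = 0.23
MPC = 1 − MPS = 0.77
Autonomous saving = 1233.65 − 0.23(8055) = -619, so a = 619
C = 619 + 0.77(6538) = 619 + 5034.26 = 5653.26

C = 5653.26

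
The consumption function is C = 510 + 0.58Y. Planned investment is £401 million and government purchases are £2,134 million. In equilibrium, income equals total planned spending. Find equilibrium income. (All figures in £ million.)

Y = C + I + G = 510 + 0.58Y + 401 + 2134
Y − 0.58Y = 3045
0.42Y = 3045, so Y = 3045/0.42 = 7250

Y = 7250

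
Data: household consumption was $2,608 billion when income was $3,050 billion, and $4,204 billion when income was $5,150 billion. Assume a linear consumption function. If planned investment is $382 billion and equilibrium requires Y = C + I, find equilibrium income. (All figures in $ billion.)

MPC = (4204 − 2608)/(5150 − 3050) = 1596/2100 = 0.76
a = 2608 − 0.76(3050) = 290
Equilibrium: Y = 290 + 0.76Y + 382
0.24Y = 672, so Y = 672/0.24 = 2800

Y = 2800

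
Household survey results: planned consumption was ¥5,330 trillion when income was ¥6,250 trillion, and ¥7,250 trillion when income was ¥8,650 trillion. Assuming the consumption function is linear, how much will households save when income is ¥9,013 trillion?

S = 1472.6

MPC = (7250 − 5330)/(8650 − 6250) = 1920/2400 = 0.8
a = 5330 − 0.8(6250) = 5330 − 5000 = 330
C = 330 + 0.8(9013) = 7540.4
S = 9013 − 7540.4 = 1472.6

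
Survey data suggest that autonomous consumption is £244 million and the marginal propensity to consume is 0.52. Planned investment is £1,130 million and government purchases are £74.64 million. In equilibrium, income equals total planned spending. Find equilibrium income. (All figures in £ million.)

Y = 3018

Y = C + I + G = 244 + 0.52Y + 1130 + 74.64
Y − 0.52Y = 1448.64
0.48Y = 1448.64, so Y = 1448.64/0.48 = 3018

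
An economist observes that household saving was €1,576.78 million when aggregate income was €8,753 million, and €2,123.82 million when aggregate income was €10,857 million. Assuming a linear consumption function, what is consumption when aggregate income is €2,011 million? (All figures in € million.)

C = 2187.14

MPS = ΔS/ΔY = (2123.82 − 1576.78)/(10857 − 8753) = 547.04/2104 = 0.26
MPC = 1 − MPS = 0.74
Autonomous saving = 1576.78 − 0.26(8753) = -699, so a = 699
C = 699 + 0.74(2011) = 699 + 1488.14 = 2187.14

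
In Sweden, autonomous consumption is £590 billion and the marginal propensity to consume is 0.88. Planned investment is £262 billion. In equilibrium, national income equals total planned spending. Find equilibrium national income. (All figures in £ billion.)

Y = 7100

Y = C + I = 590 + 0.88Y + 262
Y − 0.88Y = 852
0.12Y = 852, so Y = 852/0.12 = 7100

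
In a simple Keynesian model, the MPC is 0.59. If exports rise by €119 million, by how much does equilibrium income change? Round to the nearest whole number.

ΔY ≈ 290

The multiplier is 1/(1 − MPC) = 1/0.41.
ΔY = 119/0.41 = 290.24 ≈ 290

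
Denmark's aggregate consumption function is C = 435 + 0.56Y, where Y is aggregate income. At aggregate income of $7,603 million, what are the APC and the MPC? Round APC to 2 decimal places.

MPC = 0.56 (the slope of the consumption function)
C = 435 + 0.56(7603) = 4692.68, so APC = 4692.68/7603 = 0.62

APC = 0.62; MPC = 0.56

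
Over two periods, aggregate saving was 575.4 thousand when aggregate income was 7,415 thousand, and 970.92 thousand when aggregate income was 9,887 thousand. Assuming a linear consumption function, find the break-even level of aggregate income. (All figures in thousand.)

MPS = ΔS/ΔY = (970.92 − 575.4)/(9887 − 7415) = 395.52/2472 = 0.16
MPC = 1 − MPS = 0.84
From S(7415) = 575.4: −a + 0.16(7415) = 575.4, so a = 1186.4 − 575.4 = 611
Break-even (S = 0): Y = a/MPS = 611/0.16 = 3818.75

Y = 3818.75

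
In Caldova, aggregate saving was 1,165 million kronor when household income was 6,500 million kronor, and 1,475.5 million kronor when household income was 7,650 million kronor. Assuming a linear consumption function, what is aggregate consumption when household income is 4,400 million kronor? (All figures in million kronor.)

MPS = ΔS/ΔY = (1475.5 − 1165)/(7650 − 6500) = 310.5/1150 = 0.27
MPC = 1 − MPS = 0.73
Autonomous saving = 1165 − 0.27(6500) = -590, so a = 590
C = 590 + 0.73(4400) = 590 + 3212 = 3802

C = 3802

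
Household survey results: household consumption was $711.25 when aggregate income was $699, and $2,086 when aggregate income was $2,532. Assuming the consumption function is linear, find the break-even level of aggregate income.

MPC = (2086 − 711.25)/(2532 − 699) = 1374.75/1833 = 0.75
a = 711.25 − 0.75(699) = 711.25 − 524.25 = 187
Break-even: Y = a/(1−MPC) = 187/0.25 = 748

Y = 748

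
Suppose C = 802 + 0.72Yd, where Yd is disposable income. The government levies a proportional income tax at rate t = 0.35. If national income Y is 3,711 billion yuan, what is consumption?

C = 2538.748

Yd = (1 − 0.35)(3711) = 0.65(3711) = 2412.15
C = 802 + 0.72(2412.15) = 802 + 1736.748 = 2538.748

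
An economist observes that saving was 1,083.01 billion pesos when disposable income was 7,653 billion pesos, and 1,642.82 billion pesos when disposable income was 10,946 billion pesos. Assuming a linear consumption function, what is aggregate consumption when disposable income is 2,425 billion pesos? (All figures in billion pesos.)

MPS = ΔS/ΔY = (1642.82 − 1083.01)/(10946 − 7653) = 559.81/3293 = 0.17
MPC = 1 − MPS = 0.83
Autonomous saving = 1083.01 − 0.17(7653) = -218, so a = 218
C = 218 + 0.83(2425) = 218 + 2012.75 = 2230.75

C = 2230.75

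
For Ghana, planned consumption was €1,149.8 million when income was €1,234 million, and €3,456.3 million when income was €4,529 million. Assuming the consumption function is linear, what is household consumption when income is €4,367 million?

C = 3342.9

MPC = (3456.3 − 1149.8)/(4529 − 1234) = 2306.5/3295 = 0.7
a = 1149.8 − 0.7(1234) = 1149.8 − 863.8 = 286
C = 286 + 0.7(4367) = 286 + 3056.9 = 3342.9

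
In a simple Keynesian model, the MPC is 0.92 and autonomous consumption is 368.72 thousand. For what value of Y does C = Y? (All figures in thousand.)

Y = 4609

At break-even, C = Y: 368.72 + 0.92Y = Y
0.08Y = 368.72, so Y = 368.72/0.08 = 4609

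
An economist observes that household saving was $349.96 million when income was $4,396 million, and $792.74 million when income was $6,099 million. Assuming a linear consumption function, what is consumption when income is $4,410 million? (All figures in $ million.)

MPS = ΔS/ΔY = (792.74 − 349.96)/(6099 − 4396) = 442.78/1703 = 0.26
MPC = 1 − MPS = 0.74
Autonomous saving = 349.96 − 0.26(4396) = -793, so a = 793
C = 793 + 0.74(4410) = 793 + 3263.4 = 4056.4

C = 4056.4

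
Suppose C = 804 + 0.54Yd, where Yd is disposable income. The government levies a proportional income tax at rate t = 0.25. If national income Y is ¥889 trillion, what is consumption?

Yd = (1 − 0.25)(889) = 0.75(889) = 666.75
C = 804 + 0.54(666.75) = 804 + 360.045 = 1164.045

C = 1164.045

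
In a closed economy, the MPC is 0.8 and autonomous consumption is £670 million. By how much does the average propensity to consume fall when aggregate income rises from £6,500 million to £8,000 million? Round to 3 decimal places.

ΔAPC = 0.019

At Y = 6500: C = 670 + 0.8(6500) = 5870, APC = 5870/6500 = 0.9031
At Y = 8000: C = 7070, APC = 7070/8000 = 0.8838
Fall in APC = 0.9031 − 0.8838 = 0.0193 ≈ 0.019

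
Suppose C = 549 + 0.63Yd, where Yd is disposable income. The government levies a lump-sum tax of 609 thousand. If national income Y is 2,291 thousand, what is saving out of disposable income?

Yd = Y − T = 2291 − 609 = 1682
C = 549 + 0.63(1682) = 549 + 1059.66 = 1608.66
S = Yd − C = 1682 − 1608.66 = 73.34

S = 73.34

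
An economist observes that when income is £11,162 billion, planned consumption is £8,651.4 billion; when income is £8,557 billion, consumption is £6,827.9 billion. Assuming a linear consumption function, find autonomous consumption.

a = 838

MPC = ΔC/ΔY = (8651.4 − 6827.9)/(11162 − 8557) = 1823.5/2605 = 0.7
a = C − MPC·Y = 6827.9 − 0.7(8557) = 6827.9 − 5989.9 = 838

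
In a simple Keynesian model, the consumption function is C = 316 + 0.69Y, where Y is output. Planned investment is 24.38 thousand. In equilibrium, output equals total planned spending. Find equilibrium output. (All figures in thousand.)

Y = C + I = 316 + 0.69Y + 24.38
Y − 0.69Y = 340.38
0.31Y = 340.38, so Y = 340.38/0.31 = 1098

Y = 1098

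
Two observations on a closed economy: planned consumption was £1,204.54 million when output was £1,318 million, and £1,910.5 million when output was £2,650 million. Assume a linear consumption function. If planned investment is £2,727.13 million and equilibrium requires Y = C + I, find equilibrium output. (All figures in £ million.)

Y = 6879

MPC = (1910.5 − 1204.54)/(2650 − 1318) = 705.96/1332 = 0.53
a = 1204.54 − 0.53(1318) = 506
Equilibrium: Y = 506 + 0.53Y + 2727.13
0.47Y = 3233.13, so Y = 3233.13/0.47 = 6879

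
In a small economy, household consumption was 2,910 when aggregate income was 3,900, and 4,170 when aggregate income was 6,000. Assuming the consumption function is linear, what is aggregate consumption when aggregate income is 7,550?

C = 5100

MPC = (4170 − 2910)/(6000 − 3900) = 1260/2100 = 0.6
a = 2910 − 0.6(3900) = 2910 − 2340 = 570
C = 570 + 0.6(7550) = 570 + 4530 = 5100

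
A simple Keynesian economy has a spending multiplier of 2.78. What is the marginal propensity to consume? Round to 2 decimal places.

k = 1/(1 − MPC), so 1 − MPC = 1/k = 1/2.78 = 0.3597
MPC = 1 − 0.3597 = 0.64

MPC = 0.64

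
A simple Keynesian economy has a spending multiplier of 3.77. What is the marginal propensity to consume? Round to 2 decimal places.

MPC = 0.73

k = 1/(1 − MPC), so 1 − MPC = 1/k = 1/3.77 = 0.2653
MPC = 1 − 0.2653 = 0.73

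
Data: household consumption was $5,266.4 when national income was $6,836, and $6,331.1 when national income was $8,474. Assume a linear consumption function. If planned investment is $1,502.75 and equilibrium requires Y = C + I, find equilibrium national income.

MPC = (6331.1 − 5266.4)/(8474 − 6836) = 1064.7/1638 = 0.65
a = 5266.4 − 0.65(6836) = 823
Equilibrium: Y = 823 + 0.65Y + 1502.75
0.35Y = 2325.75, so Y = 2325.75/0.35 = 6645

Y = 6645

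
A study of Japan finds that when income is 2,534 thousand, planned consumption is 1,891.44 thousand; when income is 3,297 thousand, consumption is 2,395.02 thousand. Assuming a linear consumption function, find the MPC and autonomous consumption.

MPC = 0.66; a = 219

MPC = ΔC/ΔY = (2395.02 − 1891.44)/(3297 − 2534) = 503.58/763 = 0.66
a = C − MPC·Y = 1891.44 − 0.66(2534) = 1891.44 − 1672.44 = 219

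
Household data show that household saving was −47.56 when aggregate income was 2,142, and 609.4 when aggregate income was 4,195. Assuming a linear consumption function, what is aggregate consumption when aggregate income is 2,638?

MPS = ΔS/ΔY = (609.4 − (-47.56))/(4195 − 2142) = 656.96/2053 = 0.32
MPC = 1 − MPS = 0.68
Autonomous saving = -47.56 − 0.32(2142) = -733, so a = 733
C = 733 + 0.68(2638) = 733 + 1793.84 = 2526.84

C = 2526.84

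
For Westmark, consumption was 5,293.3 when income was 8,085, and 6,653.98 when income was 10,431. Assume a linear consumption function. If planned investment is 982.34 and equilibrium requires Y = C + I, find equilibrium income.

MPC = (6653.98 − 5293.3)/(10431 − 8085) = 1360.68/2346 = 0.58
a = 5293.3 − 0.58(8085) = 604
Equilibrium: Y = 604 + 0.58Y + 982.34
0.42Y = 1586.34, so Y = 1586.34/0.42 = 3777

Y = 3777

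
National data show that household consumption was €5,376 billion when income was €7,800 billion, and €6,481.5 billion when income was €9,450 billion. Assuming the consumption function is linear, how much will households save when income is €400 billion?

S = -18

MPC = (6481.5 − 5376)/(9450 − 7800) = 1105.5/1650 = 0.67
a = 5376 − 0.67(7800) = 5376 − 5226 = 150
C = 150 + 0.67(400) = 418
S = 400 − 418 = -18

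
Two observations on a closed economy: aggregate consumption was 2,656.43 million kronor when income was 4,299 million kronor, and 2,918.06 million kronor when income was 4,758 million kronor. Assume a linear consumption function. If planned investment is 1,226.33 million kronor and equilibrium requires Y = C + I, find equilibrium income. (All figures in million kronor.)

MPC = (2918.06 − 2656.43)/(4758 − 4299) = 261.63/459 = 0.57
a = 2656.43 − 0.57(4299) = 206
Equilibrium: Y = 206 + 0.57Y + 1226.33
0.43Y = 1432.33, so Y = 1432.33/0.43 = 3331

Y = 3331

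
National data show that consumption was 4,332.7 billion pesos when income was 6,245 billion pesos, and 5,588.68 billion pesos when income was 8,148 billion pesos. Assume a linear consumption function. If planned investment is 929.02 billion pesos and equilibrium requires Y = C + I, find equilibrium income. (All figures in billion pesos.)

Y = 3353

MPC = (5588.68 − 4332.7)/(8148 − 6245) = 1255.98/1903 = 0.66
a = 4332.7 − 0.66(6245) = 211
Equilibrium: Y = 211 + 0.66Y + 929.02
0.34Y = 1140.02, so Y = 1140.02/0.34 = 3353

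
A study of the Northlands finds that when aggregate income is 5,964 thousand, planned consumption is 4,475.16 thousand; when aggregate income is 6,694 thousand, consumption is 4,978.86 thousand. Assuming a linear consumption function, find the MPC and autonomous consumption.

MPC = ΔC/ΔY = (4978.86 − 4475.16)/(6694 − 5964) = 503.7/730 = 0.69
a = C − MPC·Y = 4475.16 − 0.69(5964) = 4475.16 − 4115.16 = 360

MPC = 0.69; a = 360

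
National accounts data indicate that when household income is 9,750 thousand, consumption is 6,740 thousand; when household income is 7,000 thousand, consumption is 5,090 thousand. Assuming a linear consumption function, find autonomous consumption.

MPC = ΔC/ΔY = (6740 − 5090)/(9750 − 7000) = 1650/2750 = 0.6
a = C − MPC·Y = 5090 − 0.6(7000) = 5090 − 4200 = 890

a = 890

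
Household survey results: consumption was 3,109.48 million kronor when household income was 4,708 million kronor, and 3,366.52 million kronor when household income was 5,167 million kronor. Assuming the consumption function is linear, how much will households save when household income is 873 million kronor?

MPC = (3366.52 − 3109.48)/(5167 − 4708) = 257.04/459 = 0.56
a = 3109.48 − 0.56(4708) = 3109.48 − 2636.48 = 473
C = 473 + 0.56(873) = 961.88
S = 873 − 961.88 = -88.88

S = -88.88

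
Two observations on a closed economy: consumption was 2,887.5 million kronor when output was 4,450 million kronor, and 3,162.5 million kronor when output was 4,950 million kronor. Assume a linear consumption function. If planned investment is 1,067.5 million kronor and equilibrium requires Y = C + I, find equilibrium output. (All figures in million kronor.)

MPC = (3162.5 − 2887.5)/(4950 − 4450) = 275/500 = 0.55
a = 2887.5 − 0.55(4450) = 440
Equilibrium: Y = 440 + 0.55Y + 1067.5
0.45Y = 1507.5, so Y = 1507.5/0.45 = 3350

Y = 3350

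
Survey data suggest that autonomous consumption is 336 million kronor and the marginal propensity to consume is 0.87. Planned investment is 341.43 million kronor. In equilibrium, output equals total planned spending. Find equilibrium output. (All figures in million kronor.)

Y = 5211

Y = C + I = 336 + 0.87Y + 341.43
Y − 0.87Y = 677.43
0.13Y = 677.43, so Y = 677.43/0.13 = 5211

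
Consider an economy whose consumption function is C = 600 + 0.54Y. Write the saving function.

S = Y − C = Y − (600 + 0.54Y) = -600 + (1 − 0.54)Y

S = -600 + 0.46Y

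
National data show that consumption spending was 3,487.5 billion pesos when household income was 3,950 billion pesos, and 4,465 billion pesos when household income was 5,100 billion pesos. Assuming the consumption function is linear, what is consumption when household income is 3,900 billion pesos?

C = 3445

MPC = (4465 − 3487.5)/(5100 − 3950) = 977.5/1150 = 0.85
a = 3487.5 − 0.85(3950) = 3487.5 − 3357.5 = 130
C = 130 + 0.85(3900) = 130 + 3315 = 3445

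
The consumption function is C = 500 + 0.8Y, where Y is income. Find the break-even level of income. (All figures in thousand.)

At break-even, C = Y: 500 + 0.8Y = Y
0.2Y = 500, so Y = 500/0.2 = 2500

Y = 2500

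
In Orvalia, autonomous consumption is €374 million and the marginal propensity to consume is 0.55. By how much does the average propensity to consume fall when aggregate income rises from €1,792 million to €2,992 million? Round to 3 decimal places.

At Y = 1792: C = 374 + 0.55(1792) = 1359.6, APC = 1359.6/1792 = 0.7587
At Y = 2992: C = 2019.6, APC = 2019.6/2992 = 0.6750
Fall in APC = 0.7587 − 0.6750 = 0.0837 ≈ 0.084

ΔAPC = 0.084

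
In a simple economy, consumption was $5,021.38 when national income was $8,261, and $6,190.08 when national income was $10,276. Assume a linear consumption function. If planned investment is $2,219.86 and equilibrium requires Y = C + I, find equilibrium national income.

MPC = (6190.08 − 5021.38)/(10276 − 8261) = 1168.7/2015 = 0.58
a = 5021.38 − 0.58(8261) = 230
Equilibrium: Y = 230 + 0.58Y + 2219.86
0.42Y = 2449.86, so Y = 2449.86/0.42 = 5833

Y = 5833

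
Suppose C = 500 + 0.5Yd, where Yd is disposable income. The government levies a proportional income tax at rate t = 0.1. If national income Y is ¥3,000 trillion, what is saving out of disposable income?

S = 850

Yd = (1 − 0.1)(3000) = 0.9(3000) = 2700
C = 500 + 0.5(2700) = 500 + 1350 = 1850
S = Yd − C = 2700 − 1850 = 850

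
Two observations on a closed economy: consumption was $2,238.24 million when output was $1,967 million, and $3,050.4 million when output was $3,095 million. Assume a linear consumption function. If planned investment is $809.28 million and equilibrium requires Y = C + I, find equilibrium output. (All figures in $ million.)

Y = 5826

MPC = (3050.4 − 2238.24)/(3095 − 1967) = 812.16/1128 = 0.72
a = 2238.24 − 0.72(1967) = 822
Equilibrium: Y = 822 + 0.72Y + 809.28
0.28Y = 1631.28, so Y = 1631.28/0.28 = 5826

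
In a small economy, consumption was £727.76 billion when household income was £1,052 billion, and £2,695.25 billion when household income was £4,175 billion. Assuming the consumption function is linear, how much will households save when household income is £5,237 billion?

S = 1872.69

MPC = (2695.25 − 727.76)/(4175 − 1052) = 1967.49/3123 = 0.63
a = 727.76 − 0.63(1052) = 727.76 − 662.76 = 65
C = 65 + 0.63(5237) = 3364.31
S = 5237 − 3364.31 = 1872.69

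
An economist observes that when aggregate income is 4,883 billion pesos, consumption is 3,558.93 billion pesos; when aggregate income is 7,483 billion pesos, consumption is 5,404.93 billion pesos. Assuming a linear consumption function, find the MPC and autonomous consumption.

MPC = ΔC/ΔY = (5404.93 − 3558.93)/(7483 − 4883) = 1846/2600 = 0.71
a = C − MPC·Y = 3558.93 − 0.71(4883) = 3558.93 − 3466.93 = 92

MPC = 0.71; a = 92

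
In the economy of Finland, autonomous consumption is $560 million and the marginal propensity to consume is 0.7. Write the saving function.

S = Y − C = Y − (560 + 0.7Y) = -560 + (1 − 0.7)Y

S = -560 + 0.3Y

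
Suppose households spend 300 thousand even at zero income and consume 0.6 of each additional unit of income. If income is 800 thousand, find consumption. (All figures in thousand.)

C = 300 + 0.6(800) = 300 + 480 = 780

C = 780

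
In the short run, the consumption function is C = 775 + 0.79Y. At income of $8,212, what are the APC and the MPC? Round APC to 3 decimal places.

MPC = 0.79 (the slope of the consumption function)
C = 775 + 0.79(8212) = 7262.48, so APC = 7262.48/8212 = 0.884

APC = 0.884; MPC = 0.79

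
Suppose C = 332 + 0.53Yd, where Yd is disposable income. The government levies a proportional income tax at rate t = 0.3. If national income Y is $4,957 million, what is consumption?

C = 2171.047

Yd = (1 − 0.3)(4957) = 0.7(4957) = 3469.9
C = 332 + 0.53(3469.9) = 332 + 1839.047 = 2171.047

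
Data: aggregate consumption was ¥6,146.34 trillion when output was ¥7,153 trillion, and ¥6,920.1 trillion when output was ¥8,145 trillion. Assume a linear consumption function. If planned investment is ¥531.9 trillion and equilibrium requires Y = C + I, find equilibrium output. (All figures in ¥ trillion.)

MPC = (6920.1 − 6146.34)/(8145 − 7153) = 773.76/992 = 0.78
a = 6146.34 − 0.78(7153) = 567
Equilibrium: Y = 567 + 0.78Y + 531.9
0.22Y = 1098.9, so Y = 1098.9/0.22 = 4995

Y = 4995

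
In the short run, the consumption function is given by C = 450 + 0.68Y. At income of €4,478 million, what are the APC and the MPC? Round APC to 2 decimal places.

APC = 0.78; MPC = 0.68

MPC = 0.68 (the slope of the consumption function)
C = 450 + 0.68(4478) = 3495.04, so APC = 3495.04/4478 = 0.78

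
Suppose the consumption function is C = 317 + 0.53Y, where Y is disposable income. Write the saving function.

S = Y − C = Y − (317 + 0.53Y) = -317 + (1 − 0.53)Y

S = -317 + 0.47Y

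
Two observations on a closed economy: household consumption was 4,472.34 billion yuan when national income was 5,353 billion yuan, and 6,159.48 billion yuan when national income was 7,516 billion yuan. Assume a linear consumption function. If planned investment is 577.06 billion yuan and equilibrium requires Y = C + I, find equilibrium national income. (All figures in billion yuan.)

Y = 3973

MPC = (6159.48 − 4472.34)/(7516 − 5353) = 1687.14/2163 = 0.78
a = 4472.34 − 0.78(5353) = 297
Equilibrium: Y = 297 + 0.78Y + 577.06
0.22Y = 874.06, so Y = 874.06/0.22 = 3973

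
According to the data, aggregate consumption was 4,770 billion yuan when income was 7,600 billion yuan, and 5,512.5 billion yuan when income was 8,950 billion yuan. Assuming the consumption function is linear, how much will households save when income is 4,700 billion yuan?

S = 1525

MPC = (5512.5 − 4770)/(8950 − 7600) = 742.5/1350 = 0.55
a = 4770 − 0.55(7600) = 4770 − 4180 = 590
C = 590 + 0.55(4700) = 3175
S = 4700 − 3175 = 1525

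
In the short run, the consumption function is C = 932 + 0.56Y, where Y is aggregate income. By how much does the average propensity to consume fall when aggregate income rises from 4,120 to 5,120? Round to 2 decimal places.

At Y = 4120: C = 932 + 0.56(4120) = 3239.2, APC = 3239.2/4120 = 0.786
At Y = 5120: C = 3799.2, APC = 3799.2/5120 = 0.742
Fall in APC = 0.786 − 0.742 = 0.044 ≈ 0.04

ΔAPC = 0.04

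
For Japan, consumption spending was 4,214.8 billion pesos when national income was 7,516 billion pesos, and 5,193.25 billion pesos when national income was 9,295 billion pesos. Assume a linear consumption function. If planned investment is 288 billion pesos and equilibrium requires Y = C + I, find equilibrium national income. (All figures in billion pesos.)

MPC = (5193.25 − 4214.8)/(9295 − 7516) = 978.45/1779 = 0.55
a = 4214.8 − 0.55(7516) = 81
Equilibrium: Y = 81 + 0.55Y + 288
0.45Y = 369, so Y = 369/0.45 = 820

Y = 820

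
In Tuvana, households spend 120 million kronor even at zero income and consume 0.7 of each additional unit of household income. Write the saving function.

S = -120 + 0.3Y

S = Y − C = Y − (120 + 0.7Y) = -120 + (1 − 0.7)Y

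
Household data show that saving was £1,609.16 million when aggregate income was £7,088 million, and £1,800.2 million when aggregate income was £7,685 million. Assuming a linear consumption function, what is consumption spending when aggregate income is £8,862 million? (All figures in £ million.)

C = 6685.16

MPS = ΔS/ΔY = (1800.2 − 1609.16)/(7685 − 7088) = 191.04/597 = 0.32
MPC = 1 − MPS = 0.68
Autonomous saving = 1609.16 − 0.32(7088) = -659, so a = 659
C = 659 + 0.68(8862) = 659 + 6026.16 = 6685.16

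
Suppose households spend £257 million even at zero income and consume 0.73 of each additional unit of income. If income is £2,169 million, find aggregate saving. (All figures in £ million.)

C = 257 + 0.73(2169) = 257 + 1583.37 = 1840.37
S = Y − C = 2169 − 1840.37 = 328.63

S = 328.63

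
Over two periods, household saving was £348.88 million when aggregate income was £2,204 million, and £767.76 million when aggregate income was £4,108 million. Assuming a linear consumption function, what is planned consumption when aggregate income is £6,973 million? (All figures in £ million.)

MPS = ΔS/ΔY = (767.76 − 348.88)/(4108 − 2204) = 418.88/1904 = 0.22
MPC = 1 − MPS = 0.78
Autonomous saving = 348.88 − 0.22(2204) = -136, so a = 136
C = 136 + 0.78(6973) = 136 + 5438.94 = 5574.94

C = 5574.94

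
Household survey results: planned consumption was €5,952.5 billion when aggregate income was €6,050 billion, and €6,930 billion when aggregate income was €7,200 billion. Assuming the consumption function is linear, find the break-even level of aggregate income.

MPC = (6930 − 5952.5)/(7200 − 6050) = 977.5/1150 = 0.85
a = 5952.5 − 0.85(6050) = 5952.5 − 5142.5 = 810
Break-even: Y = a/(1−MPC) = 810/0.15 = 5400

Y = 5400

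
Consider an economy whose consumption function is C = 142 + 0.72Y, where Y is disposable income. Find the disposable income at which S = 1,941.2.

S = Y − C = -142 + 0.28Y
-142 + 0.28Y = 1941.2, so 0.28Y = 2083.2 and Y = 7440

Y = 7440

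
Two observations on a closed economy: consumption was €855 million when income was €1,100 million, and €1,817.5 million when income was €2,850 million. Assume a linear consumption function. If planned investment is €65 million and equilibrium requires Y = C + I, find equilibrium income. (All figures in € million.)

MPC = (1817.5 − 855)/(2850 − 1100) = 962.5/1750 = 0.55
a = 855 − 0.55(1100) = 250
Equilibrium: Y = 250 + 0.55Y + 65
0.45Y = 315, so Y = 315/0.45 = 700

Y = 700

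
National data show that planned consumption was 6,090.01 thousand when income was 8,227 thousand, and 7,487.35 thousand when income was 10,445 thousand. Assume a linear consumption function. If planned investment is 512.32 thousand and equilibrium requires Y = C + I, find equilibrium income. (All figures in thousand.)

MPC = (7487.35 − 6090.01)/(10445 − 8227) = 1397.34/2218 = 0.63
a = 6090.01 − 0.63(8227) = 907
Equilibrium: Y = 907 + 0.63Y + 512.32
0.37Y = 1419.32, so Y = 1419.32/0.37 = 3836

Y = 3836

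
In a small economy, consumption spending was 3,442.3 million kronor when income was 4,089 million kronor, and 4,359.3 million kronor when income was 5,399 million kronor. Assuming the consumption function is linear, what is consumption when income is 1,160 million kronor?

MPC = (4359.3 − 3442.3)/(5399 − 4089) = 917/1310 = 0.7
a = 3442.3 − 0.7(4089) = 3442.3 − 2862.3 = 580
C = 580 + 0.7(1160) = 580 + 812 = 1392

C = 1392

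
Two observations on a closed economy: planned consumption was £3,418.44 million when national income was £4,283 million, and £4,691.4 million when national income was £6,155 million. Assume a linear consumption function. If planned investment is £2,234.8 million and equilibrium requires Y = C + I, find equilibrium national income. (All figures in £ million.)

MPC = (4691.4 − 3418.44)/(6155 − 4283) = 1272.96/1872 = 0.68
a = 3418.44 − 0.68(4283) = 506
Equilibrium: Y = 506 + 0.68Y + 2234.8
0.32Y = 2740.8, so Y = 2740.8/0.32 = 8565

Y = 8565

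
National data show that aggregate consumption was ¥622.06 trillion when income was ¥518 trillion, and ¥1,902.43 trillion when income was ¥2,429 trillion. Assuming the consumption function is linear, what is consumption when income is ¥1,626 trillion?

C = 1364.42

MPC = (1902.43 − 622.06)/(2429 − 518) = 1280.37/1911 = 0.67
a = 622.06 − 0.67(518) = 622.06 − 347.06 = 275
C = 275 + 0.67(1626) = 275 + 1089.42 = 1364.42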